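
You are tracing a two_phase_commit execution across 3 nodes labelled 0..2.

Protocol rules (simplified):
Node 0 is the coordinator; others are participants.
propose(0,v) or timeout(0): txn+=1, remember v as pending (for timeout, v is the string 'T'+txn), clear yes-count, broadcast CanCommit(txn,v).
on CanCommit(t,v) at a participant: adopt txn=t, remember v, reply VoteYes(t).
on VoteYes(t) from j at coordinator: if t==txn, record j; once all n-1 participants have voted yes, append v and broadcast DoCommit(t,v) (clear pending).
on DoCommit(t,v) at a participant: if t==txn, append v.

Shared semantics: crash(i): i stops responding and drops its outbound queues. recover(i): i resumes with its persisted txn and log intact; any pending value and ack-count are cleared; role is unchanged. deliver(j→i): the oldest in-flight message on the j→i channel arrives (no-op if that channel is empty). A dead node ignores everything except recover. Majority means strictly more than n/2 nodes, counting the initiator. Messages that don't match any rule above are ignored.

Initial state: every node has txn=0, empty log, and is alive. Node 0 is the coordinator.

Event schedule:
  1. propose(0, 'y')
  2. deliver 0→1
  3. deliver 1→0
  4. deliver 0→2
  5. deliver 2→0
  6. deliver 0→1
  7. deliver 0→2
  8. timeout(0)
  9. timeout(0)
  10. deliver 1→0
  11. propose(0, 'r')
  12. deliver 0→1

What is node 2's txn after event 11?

1

step 1 propose(0,'y'): 0={coor,t=1,log=-}
step 2 deliver 0→1: 1={part,t=1,log=-}
step 3 deliver 1→0: —
step 4 deliver 0→2: 2={part,t=1,log=-}
step 5 deliver 2→0: 0={coor,t=1,log=y}
step 6 deliver 0→1: 1={part,t=1,log=y}
step 7 deliver 0→2: 2={part,t=1,log=y}
step 8 timeout(0): 0={coor,t=2,log=y}
step 9 timeout(0): 0={coor,t=3,log=y}
step 10 deliver 1→0: —
step 11 propose(0,'r'): 0={coor,t=4,log=y}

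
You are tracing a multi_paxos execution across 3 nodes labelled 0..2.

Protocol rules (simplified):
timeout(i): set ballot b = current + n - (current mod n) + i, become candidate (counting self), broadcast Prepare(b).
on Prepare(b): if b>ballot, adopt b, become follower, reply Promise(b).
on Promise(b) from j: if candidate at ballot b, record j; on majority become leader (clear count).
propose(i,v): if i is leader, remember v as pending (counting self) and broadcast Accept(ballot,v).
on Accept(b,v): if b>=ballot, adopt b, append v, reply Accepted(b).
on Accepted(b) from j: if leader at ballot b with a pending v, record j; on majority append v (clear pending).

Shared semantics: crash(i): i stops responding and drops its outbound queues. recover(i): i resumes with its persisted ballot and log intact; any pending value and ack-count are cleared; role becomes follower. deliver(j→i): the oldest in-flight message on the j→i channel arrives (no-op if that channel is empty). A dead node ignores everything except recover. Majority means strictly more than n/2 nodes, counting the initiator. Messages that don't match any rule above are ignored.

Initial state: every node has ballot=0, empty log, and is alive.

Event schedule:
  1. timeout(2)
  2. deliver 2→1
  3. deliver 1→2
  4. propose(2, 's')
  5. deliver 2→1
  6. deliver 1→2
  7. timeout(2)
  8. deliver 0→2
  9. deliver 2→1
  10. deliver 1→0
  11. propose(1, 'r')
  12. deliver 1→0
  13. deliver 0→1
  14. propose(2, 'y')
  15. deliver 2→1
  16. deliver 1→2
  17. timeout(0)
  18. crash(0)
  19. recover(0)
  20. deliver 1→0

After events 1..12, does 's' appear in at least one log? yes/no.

e1 timeout(2): 2[cand,b=5,-]
e2 deliver 2→1: 1[foll,b=5,-]
e3 deliver 1→2: 2[lead,b=5,-]
e4 propose(2,'s'): ·
e5 deliver 2→1: 1[foll,b=5,s]
e6 deliver 1→2: 2[lead,b=5,s]
e7 timeout(2): 2[cand,b=8,s]
e8 deliver 0→2: ·
e9 deliver 2→1: 1[foll,b=8,s]
e10 deliver 1→0: ·
e11 propose(1,'r'): ·
e12 deliver 1→0: ·

yes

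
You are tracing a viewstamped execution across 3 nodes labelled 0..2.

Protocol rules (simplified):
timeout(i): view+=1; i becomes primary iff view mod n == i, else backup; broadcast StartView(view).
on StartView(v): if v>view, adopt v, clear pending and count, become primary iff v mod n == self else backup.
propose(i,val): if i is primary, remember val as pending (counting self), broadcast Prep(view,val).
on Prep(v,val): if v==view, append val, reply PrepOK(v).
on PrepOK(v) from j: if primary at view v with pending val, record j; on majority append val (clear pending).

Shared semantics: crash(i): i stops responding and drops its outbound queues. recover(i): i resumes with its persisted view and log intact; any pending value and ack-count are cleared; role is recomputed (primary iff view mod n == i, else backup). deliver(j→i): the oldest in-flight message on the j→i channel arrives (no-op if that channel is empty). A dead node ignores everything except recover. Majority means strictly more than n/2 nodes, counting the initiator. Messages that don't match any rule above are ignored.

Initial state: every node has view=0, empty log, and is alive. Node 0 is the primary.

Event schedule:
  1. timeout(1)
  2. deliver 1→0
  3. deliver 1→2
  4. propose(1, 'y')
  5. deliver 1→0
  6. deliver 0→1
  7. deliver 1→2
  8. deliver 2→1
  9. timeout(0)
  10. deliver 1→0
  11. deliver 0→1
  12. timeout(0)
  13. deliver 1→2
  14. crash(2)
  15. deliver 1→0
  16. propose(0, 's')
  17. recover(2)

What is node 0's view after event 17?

step 1 timeout(1): 1={prim,v=1,log=-}
step 2 deliver 1→0: 0={back,v=1,log=-}
step 3 deliver 1→2: 2={back,v=1,log=-}
step 4 propose(1,'y'): —
step 5 deliver 1→0: 0={back,v=1,log=y}
step 6 deliver 0→1: 1={prim,v=1,log=y}
step 7 deliver 1→2: 2={back,v=1,log=y}
step 8 deliver 2→1: —
step 9 timeout(0): 0={back,v=2,log=y}
step 10 deliver 1→0: —
step 11 deliver 0→1: 1={back,v=2,log=y}
step 12 timeout(0): 0={prim,v=3,log=y}
step 13 deliver 1→2: —
step 14 crash(2): 2={✗back,v=1,log=y}
step 15 deliver 1→0: —
step 16 propose(0,'s'): —
step 17 recover(2): 2={back,v=1,log=y}

3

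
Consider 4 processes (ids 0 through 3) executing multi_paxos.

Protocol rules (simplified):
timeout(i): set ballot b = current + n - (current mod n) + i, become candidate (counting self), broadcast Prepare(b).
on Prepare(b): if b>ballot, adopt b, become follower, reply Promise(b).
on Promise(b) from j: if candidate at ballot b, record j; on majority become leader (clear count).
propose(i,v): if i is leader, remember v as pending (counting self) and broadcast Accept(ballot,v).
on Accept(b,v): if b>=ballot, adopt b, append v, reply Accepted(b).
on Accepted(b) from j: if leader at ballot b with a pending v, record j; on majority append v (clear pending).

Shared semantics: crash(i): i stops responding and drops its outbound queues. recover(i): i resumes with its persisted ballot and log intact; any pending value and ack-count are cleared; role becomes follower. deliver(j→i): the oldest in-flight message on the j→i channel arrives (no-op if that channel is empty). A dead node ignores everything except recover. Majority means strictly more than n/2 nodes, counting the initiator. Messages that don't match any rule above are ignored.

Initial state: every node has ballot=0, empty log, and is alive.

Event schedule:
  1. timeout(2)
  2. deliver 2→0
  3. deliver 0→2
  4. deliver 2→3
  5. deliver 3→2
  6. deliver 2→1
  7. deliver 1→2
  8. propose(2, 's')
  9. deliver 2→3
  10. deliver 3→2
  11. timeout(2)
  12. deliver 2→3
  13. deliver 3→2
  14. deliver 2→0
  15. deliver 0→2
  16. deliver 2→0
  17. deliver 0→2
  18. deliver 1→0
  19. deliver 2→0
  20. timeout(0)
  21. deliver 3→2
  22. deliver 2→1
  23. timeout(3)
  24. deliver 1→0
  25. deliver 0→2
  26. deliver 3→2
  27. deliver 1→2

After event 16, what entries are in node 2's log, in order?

1. timeout(2):  <2:cand b6 ->
2. deliver 2→0:  <0:foll b6 ->
3. deliver 0→2:  nop
4. deliver 2→3:  <3:foll b6 ->
5. deliver 3→2:  <2:lead b6 ->
6. deliver 2→1:  <1:foll b6 ->
7. deliver 1→2:  nop
8. propose(2,'s'):  nop
9. deliver 2→3:  <3:foll b6 s>
10. deliver 3→2:  nop
11. timeout(2):  <2:cand b10 ->
12. deliver 2→3:  <3:foll b10 s>
13. deliver 3→2:  nop
14. deliver 2→0:  <0:foll b6 s>
15. deliver 0→2:  nop
16. deliver 2→0:  <0:foll b10 s>

empty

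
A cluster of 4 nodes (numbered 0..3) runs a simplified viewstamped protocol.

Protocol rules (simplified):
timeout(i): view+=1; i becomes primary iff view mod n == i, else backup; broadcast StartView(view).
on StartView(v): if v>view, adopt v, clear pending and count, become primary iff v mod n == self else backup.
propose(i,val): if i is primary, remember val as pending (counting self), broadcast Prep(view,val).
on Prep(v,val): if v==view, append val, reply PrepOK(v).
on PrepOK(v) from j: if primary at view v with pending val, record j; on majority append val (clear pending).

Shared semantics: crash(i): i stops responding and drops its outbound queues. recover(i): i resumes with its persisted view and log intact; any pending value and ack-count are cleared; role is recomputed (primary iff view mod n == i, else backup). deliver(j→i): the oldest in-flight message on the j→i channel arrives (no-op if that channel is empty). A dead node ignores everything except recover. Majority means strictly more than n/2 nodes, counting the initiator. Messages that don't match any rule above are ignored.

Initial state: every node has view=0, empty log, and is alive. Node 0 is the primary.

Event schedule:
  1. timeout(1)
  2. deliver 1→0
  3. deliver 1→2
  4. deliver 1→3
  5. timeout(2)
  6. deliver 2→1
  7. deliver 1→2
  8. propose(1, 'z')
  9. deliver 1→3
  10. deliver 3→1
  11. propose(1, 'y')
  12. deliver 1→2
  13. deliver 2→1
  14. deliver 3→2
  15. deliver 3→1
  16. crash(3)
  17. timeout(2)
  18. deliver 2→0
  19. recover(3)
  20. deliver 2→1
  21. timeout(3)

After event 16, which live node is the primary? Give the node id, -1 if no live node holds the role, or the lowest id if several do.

2

[1] timeout(1) → N1(prim v1 [-])
[2] deliver 1→0 → N0(back v1 [-])
[3] deliver 1→2 → N2(back v1 [-])
[4] deliver 1→3 → N3(back v1 [-])
[5] timeout(2) → N2(prim v2 [-])
[6] deliver 2→1 → N1(back v2 [-])
[7] deliver 1→2 → ∅
[8] propose(1,'z') → ∅
[9] deliver 1→3 → ∅
[10] deliver 3→1 → ∅
[11] propose(1,'y') → ∅
[12] deliver 1→2 → ∅
[13] deliver 2→1 → ∅
[14] deliver 3→2 → ∅
[15] deliver 3→1 → ∅
[16] crash(3) → N3(✗back v1 [-])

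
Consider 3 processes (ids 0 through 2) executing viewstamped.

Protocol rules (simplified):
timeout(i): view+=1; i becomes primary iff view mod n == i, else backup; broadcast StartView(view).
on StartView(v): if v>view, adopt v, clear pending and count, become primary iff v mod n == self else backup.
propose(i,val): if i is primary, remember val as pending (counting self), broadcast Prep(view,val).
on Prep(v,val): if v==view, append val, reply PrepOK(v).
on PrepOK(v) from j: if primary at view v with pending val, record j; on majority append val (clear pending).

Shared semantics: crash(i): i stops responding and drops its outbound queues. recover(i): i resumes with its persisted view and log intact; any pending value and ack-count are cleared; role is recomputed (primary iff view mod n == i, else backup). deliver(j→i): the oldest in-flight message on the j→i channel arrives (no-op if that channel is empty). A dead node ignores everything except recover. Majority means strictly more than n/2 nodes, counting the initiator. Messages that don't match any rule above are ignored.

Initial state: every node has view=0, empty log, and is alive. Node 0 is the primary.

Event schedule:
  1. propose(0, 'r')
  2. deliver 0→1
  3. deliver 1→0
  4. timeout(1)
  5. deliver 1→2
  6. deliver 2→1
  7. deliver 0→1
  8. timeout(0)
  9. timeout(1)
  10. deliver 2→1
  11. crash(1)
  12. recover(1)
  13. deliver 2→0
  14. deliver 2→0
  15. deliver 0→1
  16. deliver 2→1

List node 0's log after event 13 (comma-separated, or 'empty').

r

1. propose(0,'r'):  nop
2. deliver 0→1:  <1:back v0 r>
3. deliver 1→0:  <0:prim v0 r>
4. timeout(1):  <1:prim v1 r>
5. deliver 1→2:  <2:back v1 ->
6. deliver 2→1:  nop
7. deliver 0→1:  nop
8. timeout(0):  <0:back v1 r>
9. timeout(1):  <1:back v2 r>
10. deliver 2→1:  nop
11. crash(1):  <1:✗back v2 r>
12. recover(1):  <1:back v2 r>
13. deliver 2→0:  nop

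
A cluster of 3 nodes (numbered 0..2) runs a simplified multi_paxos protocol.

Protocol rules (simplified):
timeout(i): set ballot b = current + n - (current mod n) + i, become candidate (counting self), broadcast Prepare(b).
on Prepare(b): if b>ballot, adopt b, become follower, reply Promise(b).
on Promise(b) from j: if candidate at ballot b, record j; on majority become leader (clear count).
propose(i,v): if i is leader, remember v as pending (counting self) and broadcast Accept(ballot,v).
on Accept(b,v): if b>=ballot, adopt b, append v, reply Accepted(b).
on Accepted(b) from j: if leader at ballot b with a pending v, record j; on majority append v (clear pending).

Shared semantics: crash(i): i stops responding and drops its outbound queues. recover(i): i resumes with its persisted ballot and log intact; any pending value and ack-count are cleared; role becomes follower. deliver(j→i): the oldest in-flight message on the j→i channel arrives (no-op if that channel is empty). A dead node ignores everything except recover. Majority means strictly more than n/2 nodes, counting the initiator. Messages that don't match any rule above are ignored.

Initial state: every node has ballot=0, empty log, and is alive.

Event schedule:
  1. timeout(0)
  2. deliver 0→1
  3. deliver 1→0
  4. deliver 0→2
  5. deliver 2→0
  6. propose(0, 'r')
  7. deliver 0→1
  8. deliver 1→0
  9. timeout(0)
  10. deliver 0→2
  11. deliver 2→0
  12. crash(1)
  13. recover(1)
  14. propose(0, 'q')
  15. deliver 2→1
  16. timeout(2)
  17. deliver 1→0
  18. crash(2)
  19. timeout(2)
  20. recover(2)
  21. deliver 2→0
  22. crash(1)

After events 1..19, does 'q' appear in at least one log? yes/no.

no

e1 timeout(0): 0[cand,b=3,-]
e2 deliver 0→1: 1[foll,b=3,-]
e3 deliver 1→0: 0[lead,b=3,-]
e4 deliver 0→2: 2[foll,b=3,-]
e5 deliver 2→0: ·
e6 propose(0,'r'): ·
e7 deliver 0→1: 1[foll,b=3,r]
e8 deliver 1→0: 0[lead,b=3,r]
e9 timeout(0): 0[cand,b=6,r]
e10 deliver 0→2: 2[foll,b=3,r]
e11 deliver 2→0: ·
e12 crash(1): 1[✗foll,b=3,r]
e13 recover(1): 1[foll,b=3,r]
e14 propose(0,'q'): ·
e15 deliver 2→1: ·
e16 timeout(2): 2[cand,b=8,r]
e17 deliver 1→0: ·
e18 crash(2): 2[✗cand,b=8,r]
e19 timeout(2): ·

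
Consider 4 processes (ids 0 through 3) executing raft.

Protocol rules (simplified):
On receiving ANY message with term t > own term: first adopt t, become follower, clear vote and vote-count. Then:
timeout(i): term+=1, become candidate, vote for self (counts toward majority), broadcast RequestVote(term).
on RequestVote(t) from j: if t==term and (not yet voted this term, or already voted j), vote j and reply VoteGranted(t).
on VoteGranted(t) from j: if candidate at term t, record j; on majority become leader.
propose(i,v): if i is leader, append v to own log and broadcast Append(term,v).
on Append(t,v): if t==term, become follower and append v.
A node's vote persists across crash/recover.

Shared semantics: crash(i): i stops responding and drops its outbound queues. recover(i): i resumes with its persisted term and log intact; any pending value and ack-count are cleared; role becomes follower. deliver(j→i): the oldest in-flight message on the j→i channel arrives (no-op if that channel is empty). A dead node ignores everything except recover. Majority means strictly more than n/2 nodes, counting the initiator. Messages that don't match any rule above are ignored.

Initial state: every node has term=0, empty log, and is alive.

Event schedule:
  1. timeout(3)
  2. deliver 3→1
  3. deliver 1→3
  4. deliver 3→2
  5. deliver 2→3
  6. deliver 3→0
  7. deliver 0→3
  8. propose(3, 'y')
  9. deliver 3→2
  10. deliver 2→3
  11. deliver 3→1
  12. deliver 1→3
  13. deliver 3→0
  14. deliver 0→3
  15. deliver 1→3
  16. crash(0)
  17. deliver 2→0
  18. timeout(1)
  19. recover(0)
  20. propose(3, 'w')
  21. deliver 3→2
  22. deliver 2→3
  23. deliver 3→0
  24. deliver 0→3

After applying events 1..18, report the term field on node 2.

1

after 1 — timeout(3): n3:cand/t1/[-]
after 2 — deliver 3→1: n1:foll/t1/[-]
after 3 — deliver 1→3: ·
after 4 — deliver 3→2: n2:foll/t1/[-]
after 5 — deliver 2→3: n3:lead/t1/[-]
after 6 — deliver 3→0: n0:foll/t1/[-]
after 7 — deliver 0→3: ·
after 8 — propose(3,'y'): n3:lead/t1/[y]
after 9 — deliver 3→2: n2:foll/t1/[y]
after 10 — deliver 2→3: ·
after 11 — deliver 3→1: n1:foll/t1/[y]
after 12 — deliver 1→3: ·
after 13 — deliver 3→0: n0:foll/t1/[y]
after 14 — deliver 0→3: ·
after 15 — deliver 1→3: ·
after 16 — crash(0): n0:✗foll/t1/[y]
after 17 — deliver 2→0: ·
after 18 — timeout(1): n1:cand/t2/[y]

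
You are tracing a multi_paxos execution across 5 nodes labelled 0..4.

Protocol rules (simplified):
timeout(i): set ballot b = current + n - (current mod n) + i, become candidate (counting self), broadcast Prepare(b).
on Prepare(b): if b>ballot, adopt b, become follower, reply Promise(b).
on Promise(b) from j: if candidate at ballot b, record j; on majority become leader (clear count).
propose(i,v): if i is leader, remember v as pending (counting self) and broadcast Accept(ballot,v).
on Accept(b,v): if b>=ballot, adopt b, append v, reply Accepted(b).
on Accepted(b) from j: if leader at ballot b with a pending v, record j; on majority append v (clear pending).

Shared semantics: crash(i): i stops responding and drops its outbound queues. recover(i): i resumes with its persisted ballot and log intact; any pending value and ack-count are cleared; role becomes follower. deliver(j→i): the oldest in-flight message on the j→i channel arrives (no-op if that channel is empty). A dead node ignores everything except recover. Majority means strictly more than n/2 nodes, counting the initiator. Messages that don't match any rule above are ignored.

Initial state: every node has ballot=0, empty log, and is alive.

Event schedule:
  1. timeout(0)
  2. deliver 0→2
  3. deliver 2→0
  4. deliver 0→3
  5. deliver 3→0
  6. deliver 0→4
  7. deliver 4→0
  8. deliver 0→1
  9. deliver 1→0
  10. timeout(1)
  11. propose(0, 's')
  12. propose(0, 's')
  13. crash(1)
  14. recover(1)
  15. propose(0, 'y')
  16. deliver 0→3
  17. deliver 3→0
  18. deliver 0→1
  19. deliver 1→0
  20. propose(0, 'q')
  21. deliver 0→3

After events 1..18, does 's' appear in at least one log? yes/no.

e1 timeout(0): 0[cand,b=5,-]
e2 deliver 0→2: 2[foll,b=5,-]
e3 deliver 2→0: ·
e4 deliver 0→3: 3[foll,b=5,-]
e5 deliver 3→0: 0[lead,b=5,-]
e6 deliver 0→4: 4[foll,b=5,-]
e7 deliver 4→0: ·
e8 deliver 0→1: 1[foll,b=5,-]
e9 deliver 1→0: ·
e10 timeout(1): 1[cand,b=11,-]
e11 propose(0,'s'): ·
e12 propose(0,'s'): ·
e13 crash(1): 1[✗cand,b=11,-]
e14 recover(1): 1[foll,b=11,-]
e15 propose(0,'y'): ·
e16 deliver 0→3: 3[foll,b=5,s]
e17 deliver 3→0: ·
e18 deliver 0→1: ·

yes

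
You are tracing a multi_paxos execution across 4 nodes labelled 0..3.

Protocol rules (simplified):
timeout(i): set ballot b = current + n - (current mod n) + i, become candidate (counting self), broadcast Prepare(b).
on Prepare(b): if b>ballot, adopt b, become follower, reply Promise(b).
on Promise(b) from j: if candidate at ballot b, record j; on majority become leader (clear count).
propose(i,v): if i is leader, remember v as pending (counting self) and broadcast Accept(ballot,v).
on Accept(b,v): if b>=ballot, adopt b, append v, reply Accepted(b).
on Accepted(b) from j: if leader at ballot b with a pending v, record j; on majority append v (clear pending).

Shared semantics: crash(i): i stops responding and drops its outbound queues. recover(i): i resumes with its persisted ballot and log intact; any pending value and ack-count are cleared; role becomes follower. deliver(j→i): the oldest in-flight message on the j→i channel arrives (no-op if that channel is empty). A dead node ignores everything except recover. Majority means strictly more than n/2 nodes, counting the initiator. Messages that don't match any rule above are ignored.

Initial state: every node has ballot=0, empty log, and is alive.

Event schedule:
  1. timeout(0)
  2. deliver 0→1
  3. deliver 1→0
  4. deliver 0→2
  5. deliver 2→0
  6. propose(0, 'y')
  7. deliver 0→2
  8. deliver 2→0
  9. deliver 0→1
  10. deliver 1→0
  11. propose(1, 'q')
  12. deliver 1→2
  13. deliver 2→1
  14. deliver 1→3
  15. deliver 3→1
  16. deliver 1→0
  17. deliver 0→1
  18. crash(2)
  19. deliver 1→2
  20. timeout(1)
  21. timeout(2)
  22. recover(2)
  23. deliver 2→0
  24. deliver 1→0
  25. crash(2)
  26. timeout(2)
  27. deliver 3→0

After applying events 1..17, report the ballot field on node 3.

step 1 timeout(0): 0={cand,b=4,log=-}
step 2 deliver 0→1: 1={foll,b=4,log=-}
step 3 deliver 1→0: —
step 4 deliver 0→2: 2={foll,b=4,log=-}
step 5 deliver 2→0: 0={lead,b=4,log=-}
step 6 propose(0,'y'): —
step 7 deliver 0→2: 2={foll,b=4,log=y}
step 8 deliver 2→0: —
step 9 deliver 0→1: 1={foll,b=4,log=y}
step 10 deliver 1→0: 0={lead,b=4,log=y}
step 11 propose(1,'q'): —
step 12 deliver 1→2: —
step 13 deliver 2→1: —
step 14 deliver 1→3: —
step 15 deliver 3→1: —
step 16 deliver 1→0: —
step 17 deliver 0→1: —

0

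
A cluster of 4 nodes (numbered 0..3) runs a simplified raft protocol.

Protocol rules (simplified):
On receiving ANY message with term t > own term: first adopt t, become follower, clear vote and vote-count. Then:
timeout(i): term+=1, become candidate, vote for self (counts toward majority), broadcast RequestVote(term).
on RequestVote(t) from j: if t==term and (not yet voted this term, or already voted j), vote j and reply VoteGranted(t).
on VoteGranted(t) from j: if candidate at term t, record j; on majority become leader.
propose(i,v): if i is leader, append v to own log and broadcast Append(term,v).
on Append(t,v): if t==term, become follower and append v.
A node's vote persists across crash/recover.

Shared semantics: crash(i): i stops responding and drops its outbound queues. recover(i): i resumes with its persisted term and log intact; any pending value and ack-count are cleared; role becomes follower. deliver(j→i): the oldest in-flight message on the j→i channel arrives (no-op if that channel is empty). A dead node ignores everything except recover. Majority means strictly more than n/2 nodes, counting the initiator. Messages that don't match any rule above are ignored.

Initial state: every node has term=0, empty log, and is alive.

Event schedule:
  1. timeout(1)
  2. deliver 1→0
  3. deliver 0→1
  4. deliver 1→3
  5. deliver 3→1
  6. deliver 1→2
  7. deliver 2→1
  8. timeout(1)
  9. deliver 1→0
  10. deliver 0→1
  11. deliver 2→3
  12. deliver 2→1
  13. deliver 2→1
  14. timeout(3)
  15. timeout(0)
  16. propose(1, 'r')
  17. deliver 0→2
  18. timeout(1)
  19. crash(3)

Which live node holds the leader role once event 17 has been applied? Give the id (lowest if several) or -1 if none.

e1 timeout(1): 1[cand,t=1,-]
e2 deliver 1→0: 0[foll,t=1,-]
e3 deliver 0→1: ·
e4 deliver 1→3: 3[foll,t=1,-]
e5 deliver 3→1: 1[lead,t=1,-]
e6 deliver 1→2: 2[foll,t=1,-]
e7 deliver 2→1: ·
e8 timeout(1): 1[cand,t=2,-]
e9 deliver 1→0: 0[foll,t=2,-]
e10 deliver 0→1: ·
e11 deliver 2→3: ·
e12 deliver 2→1: ·
e13 deliver 2→1: ·
e14 timeout(3): 3[cand,t=2,-]
e15 timeout(0): 0[cand,t=3,-]
e16 propose(1,'r'): ·
e17 deliver 0→2: 2[foll,t=3,-]

-1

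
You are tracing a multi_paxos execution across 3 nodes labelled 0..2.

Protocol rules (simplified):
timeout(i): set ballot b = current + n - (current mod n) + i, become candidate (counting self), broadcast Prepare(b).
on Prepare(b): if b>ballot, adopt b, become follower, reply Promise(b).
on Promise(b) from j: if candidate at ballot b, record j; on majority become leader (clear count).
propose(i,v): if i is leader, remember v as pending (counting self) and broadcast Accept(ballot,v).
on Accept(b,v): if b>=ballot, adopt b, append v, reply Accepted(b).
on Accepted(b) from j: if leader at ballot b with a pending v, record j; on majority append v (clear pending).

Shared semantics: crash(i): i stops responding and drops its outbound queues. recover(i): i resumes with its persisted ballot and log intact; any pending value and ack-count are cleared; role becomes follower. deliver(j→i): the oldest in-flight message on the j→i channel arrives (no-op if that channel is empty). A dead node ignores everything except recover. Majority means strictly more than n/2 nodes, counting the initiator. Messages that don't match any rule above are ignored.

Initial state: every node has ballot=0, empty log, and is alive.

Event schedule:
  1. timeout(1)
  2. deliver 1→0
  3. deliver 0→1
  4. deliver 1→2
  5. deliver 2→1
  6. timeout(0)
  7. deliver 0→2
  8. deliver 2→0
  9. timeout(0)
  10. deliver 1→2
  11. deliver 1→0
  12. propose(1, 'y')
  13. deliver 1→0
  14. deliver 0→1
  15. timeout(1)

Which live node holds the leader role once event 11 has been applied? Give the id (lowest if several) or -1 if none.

step 1 timeout(1): 1={cand,b=4,log=-}
step 2 deliver 1→0: 0={foll,b=4,log=-}
step 3 deliver 0→1: 1={lead,b=4,log=-}
step 4 deliver 1→2: 2={foll,b=4,log=-}
step 5 deliver 2→1: —
step 6 timeout(0): 0={cand,b=6,log=-}
step 7 deliver 0→2: 2={foll,b=6,log=-}
step 8 deliver 2→0: 0={lead,b=6,log=-}
step 9 timeout(0): 0={cand,b=9,log=-}
step 10 deliver 1→2: —
step 11 deliver 1→0: —

1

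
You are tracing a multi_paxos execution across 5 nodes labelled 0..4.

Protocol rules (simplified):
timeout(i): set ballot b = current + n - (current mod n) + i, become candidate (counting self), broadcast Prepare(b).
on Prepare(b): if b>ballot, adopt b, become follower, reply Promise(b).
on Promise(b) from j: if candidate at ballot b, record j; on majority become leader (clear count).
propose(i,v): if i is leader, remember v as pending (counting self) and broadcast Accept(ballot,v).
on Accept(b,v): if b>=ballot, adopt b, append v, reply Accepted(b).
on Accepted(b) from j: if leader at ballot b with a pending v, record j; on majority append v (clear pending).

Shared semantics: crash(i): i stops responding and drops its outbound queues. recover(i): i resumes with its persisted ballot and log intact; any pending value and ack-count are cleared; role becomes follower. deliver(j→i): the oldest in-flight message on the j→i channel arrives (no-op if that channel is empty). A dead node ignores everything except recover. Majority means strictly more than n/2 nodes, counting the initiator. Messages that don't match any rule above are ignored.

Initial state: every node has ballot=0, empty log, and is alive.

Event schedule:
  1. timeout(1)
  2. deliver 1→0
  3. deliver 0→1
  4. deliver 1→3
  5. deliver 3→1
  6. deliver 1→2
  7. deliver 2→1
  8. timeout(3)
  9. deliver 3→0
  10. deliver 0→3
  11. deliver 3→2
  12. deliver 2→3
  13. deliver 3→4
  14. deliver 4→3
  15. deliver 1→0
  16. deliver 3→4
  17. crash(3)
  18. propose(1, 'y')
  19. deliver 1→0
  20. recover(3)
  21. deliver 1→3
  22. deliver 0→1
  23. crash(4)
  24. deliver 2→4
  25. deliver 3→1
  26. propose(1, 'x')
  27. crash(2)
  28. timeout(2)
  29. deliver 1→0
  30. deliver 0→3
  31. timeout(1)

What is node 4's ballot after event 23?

1. timeout(1):  <1:cand b6 ->
2. deliver 1→0:  <0:foll b6 ->
3. deliver 0→1:  nop
4. deliver 1→3:  <3:foll b6 ->
5. deliver 3→1:  <1:lead b6 ->
6. deliver 1→2:  <2:foll b6 ->
7. deliver 2→1:  nop
8. timeout(3):  <3:cand b13 ->
9. deliver 3→0:  <0:foll b13 ->
10. deliver 0→3:  nop
11. deliver 3→2:  <2:foll b13 ->
12. deliver 2→3:  <3:lead b13 ->
13. deliver 3→4:  <4:foll b13 ->
14. deliver 4→3:  nop
15. deliver 1→0:  nop
16. deliver 3→4:  nop
17. crash(3):  <3:✗lead b13 ->
18. propose(1,'y'):  nop
19. deliver 1→0:  nop
20. recover(3):  <3:foll b13 ->
21. deliver 1→3:  nop
22. deliver 0→1:  nop
23. crash(4):  <4:✗foll b13 ->

13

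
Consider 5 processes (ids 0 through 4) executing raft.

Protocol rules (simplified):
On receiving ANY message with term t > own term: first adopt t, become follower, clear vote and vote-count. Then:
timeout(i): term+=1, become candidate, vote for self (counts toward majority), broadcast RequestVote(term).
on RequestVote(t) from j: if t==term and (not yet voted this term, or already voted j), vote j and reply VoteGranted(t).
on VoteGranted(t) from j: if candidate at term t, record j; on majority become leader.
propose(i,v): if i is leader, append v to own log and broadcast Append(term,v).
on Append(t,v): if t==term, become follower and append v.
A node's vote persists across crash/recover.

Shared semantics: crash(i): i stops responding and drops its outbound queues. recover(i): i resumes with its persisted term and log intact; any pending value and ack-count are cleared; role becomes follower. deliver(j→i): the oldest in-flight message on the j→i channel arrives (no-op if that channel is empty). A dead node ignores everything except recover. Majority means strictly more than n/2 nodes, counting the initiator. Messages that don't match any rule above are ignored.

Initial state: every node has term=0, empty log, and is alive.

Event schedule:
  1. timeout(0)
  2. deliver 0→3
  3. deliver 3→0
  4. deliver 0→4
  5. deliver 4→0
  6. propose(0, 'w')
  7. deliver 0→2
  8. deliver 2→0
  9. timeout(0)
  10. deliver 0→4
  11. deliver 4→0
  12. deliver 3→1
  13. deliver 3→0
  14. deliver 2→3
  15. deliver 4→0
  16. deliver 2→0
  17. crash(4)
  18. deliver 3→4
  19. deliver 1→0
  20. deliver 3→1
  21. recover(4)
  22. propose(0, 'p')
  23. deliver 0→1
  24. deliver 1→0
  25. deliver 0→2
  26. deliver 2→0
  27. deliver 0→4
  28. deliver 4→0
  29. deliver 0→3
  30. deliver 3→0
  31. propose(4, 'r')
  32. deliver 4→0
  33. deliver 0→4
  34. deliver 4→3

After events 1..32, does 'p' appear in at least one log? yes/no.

no

1. timeout(0):  <0:cand t1 ->
2. deliver 0→3:  <3:foll t1 ->
3. deliver 3→0:  nop
4. deliver 0→4:  <4:foll t1 ->
5. deliver 4→0:  <0:lead t1 ->
6. propose(0,'w'):  <0:lead t1 w>
7. deliver 0→2:  <2:foll t1 ->
8. deliver 2→0:  nop
9. timeout(0):  <0:cand t2 w>
10. deliver 0→4:  <4:foll t1 w>
11. deliver 4→0:  nop
12. deliver 3→1:  nop
13. deliver 3→0:  nop
14. deliver 2→3:  nop
15. deliver 4→0:  nop
16. deliver 2→0:  nop
17. crash(4):  <4:✗foll t1 w>
18. deliver 3→4:  nop
19. deliver 1→0:  nop
20. deliver 3→1:  nop
21. recover(4):  <4:foll t1 w>
22. propose(0,'p'):  nop
23. deliver 0→1:  <1:foll t1 ->
24. deliver 1→0:  nop
25. deliver 0→2:  <2:foll t1 w>
26. deliver 2→0:  nop
27. deliver 0→4:  <4:foll t2 w>
28. deliver 4→0:  nop
29. deliver 0→3:  <3:foll t1 w>
30. deliver 3→0:  nop
31. propose(4,'r'):  nop
32. deliver 4→0:  nop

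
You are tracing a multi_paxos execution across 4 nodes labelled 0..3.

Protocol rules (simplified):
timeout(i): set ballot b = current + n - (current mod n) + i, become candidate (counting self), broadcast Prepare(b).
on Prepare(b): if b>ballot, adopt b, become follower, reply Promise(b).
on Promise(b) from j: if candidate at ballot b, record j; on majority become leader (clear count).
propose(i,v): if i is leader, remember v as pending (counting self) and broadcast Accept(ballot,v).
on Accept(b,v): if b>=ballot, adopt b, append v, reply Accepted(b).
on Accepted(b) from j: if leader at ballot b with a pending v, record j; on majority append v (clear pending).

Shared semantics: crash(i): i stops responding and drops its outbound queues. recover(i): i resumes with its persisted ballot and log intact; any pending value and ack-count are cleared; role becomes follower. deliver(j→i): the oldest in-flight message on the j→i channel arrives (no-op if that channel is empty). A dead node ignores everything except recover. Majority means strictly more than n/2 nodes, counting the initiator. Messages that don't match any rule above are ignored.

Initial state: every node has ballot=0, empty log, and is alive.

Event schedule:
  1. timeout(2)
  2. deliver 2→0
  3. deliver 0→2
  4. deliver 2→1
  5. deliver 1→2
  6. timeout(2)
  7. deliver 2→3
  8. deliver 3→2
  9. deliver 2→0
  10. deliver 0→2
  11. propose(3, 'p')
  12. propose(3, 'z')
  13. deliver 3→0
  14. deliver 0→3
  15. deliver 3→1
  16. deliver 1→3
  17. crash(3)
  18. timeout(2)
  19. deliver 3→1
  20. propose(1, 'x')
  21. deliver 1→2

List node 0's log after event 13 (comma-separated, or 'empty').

empty

1. timeout(2):  <2:cand b6 ->
2. deliver 2→0:  <0:foll b6 ->
3. deliver 0→2:  nop
4. deliver 2→1:  <1:foll b6 ->
5. deliver 1→2:  <2:lead b6 ->
6. timeout(2):  <2:cand b10 ->
7. deliver 2→3:  <3:foll b6 ->
8. deliver 3→2:  nop
9. deliver 2→0:  <0:foll b10 ->
10. deliver 0→2:  nop
11. propose(3,'p'):  nop
12. propose(3,'z'):  nop
13. deliver 3→0:  nop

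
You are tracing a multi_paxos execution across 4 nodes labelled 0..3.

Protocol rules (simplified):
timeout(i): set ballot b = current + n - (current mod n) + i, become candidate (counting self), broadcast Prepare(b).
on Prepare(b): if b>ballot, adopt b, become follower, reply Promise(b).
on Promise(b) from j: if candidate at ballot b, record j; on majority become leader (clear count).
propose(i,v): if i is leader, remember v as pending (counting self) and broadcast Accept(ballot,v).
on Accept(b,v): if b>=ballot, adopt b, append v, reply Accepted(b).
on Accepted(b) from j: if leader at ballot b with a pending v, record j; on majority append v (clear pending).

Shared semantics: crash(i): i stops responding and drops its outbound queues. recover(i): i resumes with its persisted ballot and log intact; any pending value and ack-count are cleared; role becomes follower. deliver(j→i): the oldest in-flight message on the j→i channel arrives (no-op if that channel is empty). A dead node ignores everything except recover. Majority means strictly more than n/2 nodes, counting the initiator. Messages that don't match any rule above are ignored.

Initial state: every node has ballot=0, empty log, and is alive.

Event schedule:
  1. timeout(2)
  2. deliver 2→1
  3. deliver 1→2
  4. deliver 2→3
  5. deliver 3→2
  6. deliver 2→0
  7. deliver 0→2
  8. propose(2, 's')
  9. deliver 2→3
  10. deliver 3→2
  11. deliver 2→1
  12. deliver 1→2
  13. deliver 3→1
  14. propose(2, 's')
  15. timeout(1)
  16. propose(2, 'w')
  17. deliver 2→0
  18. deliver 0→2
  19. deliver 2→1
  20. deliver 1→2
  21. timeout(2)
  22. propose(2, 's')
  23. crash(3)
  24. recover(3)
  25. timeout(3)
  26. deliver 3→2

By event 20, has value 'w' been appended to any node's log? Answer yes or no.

no

step 1 timeout(2): 2={cand,b=6,log=-}
step 2 deliver 2→1: 1={foll,b=6,log=-}
step 3 deliver 1→2: —
step 4 deliver 2→3: 3={foll,b=6,log=-}
step 5 deliver 3→2: 2={lead,b=6,log=-}
step 6 deliver 2→0: 0={foll,b=6,log=-}
step 7 deliver 0→2: —
step 8 propose(2,'s'): —
step 9 deliver 2→3: 3={foll,b=6,log=s}
step 10 deliver 3→2: —
step 11 deliver 2→1: 1={foll,b=6,log=s}
step 12 deliver 1→2: 2={lead,b=6,log=s}
step 13 deliver 3→1: —
step 14 propose(2,'s'): —
step 15 timeout(1): 1={cand,b=9,log=s}
step 16 propose(2,'w'): —
step 17 deliver 2→0: 0={foll,b=6,log=s}
step 18 deliver 0→2: —
step 19 deliver 2→1: —
step 20 deliver 1→2: 2={foll,b=9,log=s}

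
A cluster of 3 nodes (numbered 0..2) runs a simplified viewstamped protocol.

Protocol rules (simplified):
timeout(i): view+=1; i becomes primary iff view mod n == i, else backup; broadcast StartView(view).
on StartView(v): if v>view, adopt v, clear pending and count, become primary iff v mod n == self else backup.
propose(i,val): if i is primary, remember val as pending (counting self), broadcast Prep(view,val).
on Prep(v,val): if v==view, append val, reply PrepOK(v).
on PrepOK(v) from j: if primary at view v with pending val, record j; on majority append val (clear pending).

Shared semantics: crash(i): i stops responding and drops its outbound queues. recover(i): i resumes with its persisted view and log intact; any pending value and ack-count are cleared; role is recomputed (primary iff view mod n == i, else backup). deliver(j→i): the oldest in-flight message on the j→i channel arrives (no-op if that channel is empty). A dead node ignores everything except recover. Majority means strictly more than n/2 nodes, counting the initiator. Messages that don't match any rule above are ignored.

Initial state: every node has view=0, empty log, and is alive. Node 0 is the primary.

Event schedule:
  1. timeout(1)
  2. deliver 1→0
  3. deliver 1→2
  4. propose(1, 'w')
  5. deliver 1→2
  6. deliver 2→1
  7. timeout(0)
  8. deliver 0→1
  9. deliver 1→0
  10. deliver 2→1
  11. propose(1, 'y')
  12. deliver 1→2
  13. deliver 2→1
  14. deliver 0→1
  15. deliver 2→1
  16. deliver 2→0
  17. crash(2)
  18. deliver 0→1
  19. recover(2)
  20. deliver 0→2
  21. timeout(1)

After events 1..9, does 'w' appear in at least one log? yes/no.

yes

step 1 timeout(1): 1={prim,v=1,log=-}
step 2 deliver 1→0: 0={back,v=1,log=-}
step 3 deliver 1→2: 2={back,v=1,log=-}
step 4 propose(1,'w'): —
step 5 deliver 1→2: 2={back,v=1,log=w}
step 6 deliver 2→1: 1={prim,v=1,log=w}
step 7 timeout(0): 0={back,v=2,log=-}
step 8 deliver 0→1: 1={back,v=2,log=w}
step 9 deliver 1→0: —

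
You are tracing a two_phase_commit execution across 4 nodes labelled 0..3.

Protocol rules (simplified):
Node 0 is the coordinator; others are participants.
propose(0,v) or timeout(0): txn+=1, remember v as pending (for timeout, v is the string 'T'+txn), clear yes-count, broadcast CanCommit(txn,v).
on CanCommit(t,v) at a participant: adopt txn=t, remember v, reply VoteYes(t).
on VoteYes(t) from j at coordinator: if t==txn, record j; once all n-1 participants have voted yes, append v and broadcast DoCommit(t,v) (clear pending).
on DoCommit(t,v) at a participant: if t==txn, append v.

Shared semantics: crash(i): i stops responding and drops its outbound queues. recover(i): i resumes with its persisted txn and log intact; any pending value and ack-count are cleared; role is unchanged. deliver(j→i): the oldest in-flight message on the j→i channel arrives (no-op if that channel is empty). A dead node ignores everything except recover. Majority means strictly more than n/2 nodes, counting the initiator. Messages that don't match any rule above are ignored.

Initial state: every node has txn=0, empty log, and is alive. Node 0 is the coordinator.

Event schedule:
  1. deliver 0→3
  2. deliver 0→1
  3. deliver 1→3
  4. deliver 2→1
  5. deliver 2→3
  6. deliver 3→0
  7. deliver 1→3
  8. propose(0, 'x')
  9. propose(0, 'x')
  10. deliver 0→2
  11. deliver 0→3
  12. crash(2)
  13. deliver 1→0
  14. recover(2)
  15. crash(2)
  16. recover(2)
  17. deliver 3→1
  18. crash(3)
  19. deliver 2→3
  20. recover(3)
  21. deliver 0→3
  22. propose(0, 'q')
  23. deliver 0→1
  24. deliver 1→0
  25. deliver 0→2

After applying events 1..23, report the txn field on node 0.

3

1. deliver 0→3:  nop
2. deliver 0→1:  nop
3. deliver 1→3:  nop
4. deliver 2→1:  nop
5. deliver 2→3:  nop
6. deliver 3→0:  nop
7. deliver 1→3:  nop
8. propose(0,'x'):  <0:coor t1 ->
9. propose(0,'x'):  <0:coor t2 ->
10. deliver 0→2:  <2:part t1 ->
11. deliver 0→3:  <3:part t1 ->
12. crash(2):  <2:✗part t1 ->
13. deliver 1→0:  nop
14. recover(2):  <2:part t1 ->
15. crash(2):  <2:✗part t1 ->
16. recover(2):  <2:part t1 ->
17. deliver 3→1:  nop
18. crash(3):  <3:✗part t1 ->
19. deliver 2→3:  nop
20. recover(3):  <3:part t1 ->
21. deliver 0→3:  <3:part t2 ->
22. propose(0,'q'):  <0:coor t3 ->
23. deliver 0→1:  <1:part t1 ->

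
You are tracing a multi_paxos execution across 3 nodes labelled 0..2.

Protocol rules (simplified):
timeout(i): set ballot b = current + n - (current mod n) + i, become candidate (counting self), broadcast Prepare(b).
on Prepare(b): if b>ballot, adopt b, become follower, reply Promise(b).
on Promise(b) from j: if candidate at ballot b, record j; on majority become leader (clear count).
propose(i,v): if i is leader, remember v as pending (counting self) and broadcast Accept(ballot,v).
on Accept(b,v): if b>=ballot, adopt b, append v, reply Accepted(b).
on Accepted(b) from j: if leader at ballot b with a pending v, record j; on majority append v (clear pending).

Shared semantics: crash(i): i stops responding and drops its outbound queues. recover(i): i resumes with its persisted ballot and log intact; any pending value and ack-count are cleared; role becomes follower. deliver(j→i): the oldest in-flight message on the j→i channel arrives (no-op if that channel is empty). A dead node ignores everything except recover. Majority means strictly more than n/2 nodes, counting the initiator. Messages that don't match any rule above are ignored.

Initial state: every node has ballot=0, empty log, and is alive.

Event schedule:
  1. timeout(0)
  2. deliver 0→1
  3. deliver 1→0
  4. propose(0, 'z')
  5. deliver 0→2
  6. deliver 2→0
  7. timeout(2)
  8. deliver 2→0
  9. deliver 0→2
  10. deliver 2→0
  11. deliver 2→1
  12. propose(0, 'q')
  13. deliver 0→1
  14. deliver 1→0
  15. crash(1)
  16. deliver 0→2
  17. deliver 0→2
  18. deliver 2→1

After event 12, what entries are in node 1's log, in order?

1. timeout(0):  <0:cand b3 ->
2. deliver 0→1:  <1:foll b3 ->
3. deliver 1→0:  <0:lead b3 ->
4. propose(0,'z'):  nop
5. deliver 0→2:  <2:foll b3 ->
6. deliver 2→0:  nop
7. timeout(2):  <2:cand b8 ->
8. deliver 2→0:  <0:foll b8 ->
9. deliver 0→2:  nop
10. deliver 2→0:  nop
11. deliver 2→1:  <1:foll b8 ->
12. propose(0,'q'):  nop

empty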